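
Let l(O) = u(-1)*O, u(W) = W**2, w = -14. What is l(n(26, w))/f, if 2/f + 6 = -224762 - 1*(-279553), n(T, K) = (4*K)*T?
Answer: -39883480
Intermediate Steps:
n(T, K) = 4*K*T
f = 2/54785 (f = 2/(-6 + (-224762 - 1*(-279553))) = 2/(-6 + (-224762 + 279553)) = 2/(-6 + 54791) = 2/54785 ≈ 3.6506e-5)
l(O) = O (l(O) = (-1)**2*O = 1*O = O)
l(n(26, w))/f = (4*(-14)*26)/(2/54785) = -1456*54785/2 = -39883480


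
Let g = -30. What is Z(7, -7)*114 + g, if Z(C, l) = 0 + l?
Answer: -828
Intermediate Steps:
Z(C, l) = l
Z(7, -7)*114 + g = -7*114 - 30 = -798 - 30 = -828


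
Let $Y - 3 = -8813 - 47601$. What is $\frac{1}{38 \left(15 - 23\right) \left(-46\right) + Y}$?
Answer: $- \frac{1}{42427} \approx -2.357 \cdot 10^{-5}$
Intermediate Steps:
$Y = -56411$ ($Y = 3 - 56414 = -56411$)
$\frac{1}{38 \left(15 - 23\right) \left(-46\right) + Y} = \frac{1}{38 \left(15 - 23\right) \left(-46\right) - 56411} = \frac{1}{38 \left(-8\right) \left(-46\right) - 56411} = \frac{1}{\left(-304\right) \left(-46\right) - 56411} = \frac{1}{13984 - 56411} = \frac{1}{-42427} = - \frac{1}{42427}$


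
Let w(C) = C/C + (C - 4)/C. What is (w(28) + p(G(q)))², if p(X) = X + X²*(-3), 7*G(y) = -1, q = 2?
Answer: 6561/2401 ≈ 2.7326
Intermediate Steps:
G(y) = -⅐ (G(y) = (⅐)*(-1) = -⅐)
p(X) = X - 3*X²
w(C) = 1 + (-4 + C)/C
(w(28) + p(G(q)))² = ((2 - 4/28) - (1 - 3*(-⅐))/7)² = ((2 - 4*1/28) - (1 + 3/7)/7)² = ((2 - ⅐) - ⅐*10/7)² = (13/7 - 10/49)² = (81/49)² = 6561/2401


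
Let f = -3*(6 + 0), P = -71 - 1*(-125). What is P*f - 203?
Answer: -1175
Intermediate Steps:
P = 54 (P = -71 + 125 = 54)
f = -18 (f = -3*6 = -18)
P*f - 203 = 54*(-18) - 203 = -972 - 203 = -1175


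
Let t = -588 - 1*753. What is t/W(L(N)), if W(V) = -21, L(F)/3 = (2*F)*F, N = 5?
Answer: 447/7 ≈ 63.857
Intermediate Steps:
L(F) = 6*F**2 (L(F) = 3*((2*F)*F) = 3*(2*F**2) = 6*F**2)
t = -1341 (t = -588 - 753 = -1341)
t/W(L(N)) = -1341/(-21) = -1341*(-1/21) = 447/7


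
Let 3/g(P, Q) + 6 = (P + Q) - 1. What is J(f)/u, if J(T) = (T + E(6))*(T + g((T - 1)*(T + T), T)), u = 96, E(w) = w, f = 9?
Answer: 6585/4672 ≈ 1.4095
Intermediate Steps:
g(P, Q) = 3/(-7 + P + Q) (g(P, Q) = 3/(-6 + ((P + Q) - 1)) = 3/(-6 + (-1 + P + Q)) = 3/(-7 + P + Q))
J(T) = (6 + T)*(T + 3/(-7 + T + 2*T*(-1 + T))) (J(T) = (T + 6)*(T + 3/(-7 + (T - 1)*(T + T) + T)) = (6 + T)*(T + 3/(-7 + (-1 + T)*(2*T) + T)) = (6 + T)*(T + 3/(-7 + 2*T*(-1 + T) + T)) = (6 + T)*(T + 3/(-7 + T + 2*T*(-1 + T))))
J(f)/u = ((18 - 39*9 - 13*9**2 + 2*9**4 + 11*9**3)/(-7 - 1*9 + 2*9**2))/96 = ((18 - 351 - 13*81 + 2*6561 + 11*729)/(-7 - 9 + 2*81))*(1/96) = ((18 - 351 - 1053 + 13122 + 8019)/(-7 - 9 + 162))*(1/96) = (19755/146)*(1/96) = 6585/4672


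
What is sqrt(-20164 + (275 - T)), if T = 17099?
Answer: 2*I*sqrt(9247) ≈ 192.32*I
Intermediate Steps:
sqrt(-20164 + (275 - T)) = sqrt(-20164 + (275 - 1*17099)) = sqrt(-20164 + (275 - 17099)) = sqrt(-20164 - 16824) = sqrt(-36988) = 2*I*sqrt(9247)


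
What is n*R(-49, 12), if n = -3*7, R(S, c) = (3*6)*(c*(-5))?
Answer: 22680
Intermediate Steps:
R(S, c) = -90*c (R(S, c) = 18*(-5*c) = -90*c)
n = -21
n*R(-49, 12) = -(-1890)*12 = -21*(-1080) = 22680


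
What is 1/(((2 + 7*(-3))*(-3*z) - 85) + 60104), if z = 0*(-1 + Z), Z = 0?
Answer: 1/60019 ≈ 1.6661e-5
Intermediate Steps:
z = 0 (z = 0*(-1 + 0) = 0*(-1) = 0)
1/(((2 + 7*(-3))*(-3*z) - 85) + 60104) = 1/(((2 + 7*(-3))*(-3*0) - 85) + 60104) = 1/(((2 - 21)*0 - 85) + 60104) = 1/((-19*0 - 85) + 60104) = 1/((0 - 85) + 60104) = 1/(-85 + 60104) = 1/60019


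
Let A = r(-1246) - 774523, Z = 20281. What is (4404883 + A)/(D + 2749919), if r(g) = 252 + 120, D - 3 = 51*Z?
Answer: 3630732/3784253 ≈ 0.95943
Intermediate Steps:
D = 1034334 (D = 3 + 51*20281 = 3 + 1034331 = 1034334)
r(g) = 372
A = -774151 (A = 372 - 774523 = -774151)
(4404883 + A)/(D + 2749919) = (4404883 - 774151)/(1034334 + 2749919) = 3630732/3784253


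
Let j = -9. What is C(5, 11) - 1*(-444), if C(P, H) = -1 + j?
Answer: 434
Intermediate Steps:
C(P, H) = -10 (C(P, H) = -1 - 9 = -10)
C(5, 11) - 1*(-444) = -10 - 1*(-444) = -10 + 444 = 434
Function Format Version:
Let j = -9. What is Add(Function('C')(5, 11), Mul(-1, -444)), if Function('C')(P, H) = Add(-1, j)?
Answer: 434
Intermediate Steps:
Function('C')(P, H) = -10 (Function('C')(P, H) = Add(-1, -9) = -10)
Add(Function('C')(5, 11), Mul(-1, -444)) = Add(-10, Mul(-1, -444)) = Add(-10, 444) = 434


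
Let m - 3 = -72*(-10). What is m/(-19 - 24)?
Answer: -723/43 ≈ -16.814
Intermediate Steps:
m = 723 (m = 3 - 72*(-10) = 3 + 720 = 723)
m/(-19 - 24) = 723/(-19 - 24) = 723/(-43) = 723*(-1/43) = -723/43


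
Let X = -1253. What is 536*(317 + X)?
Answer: -501696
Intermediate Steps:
536*(317 + X) = 536*(317 - 1253) = 536*(-936) = -501696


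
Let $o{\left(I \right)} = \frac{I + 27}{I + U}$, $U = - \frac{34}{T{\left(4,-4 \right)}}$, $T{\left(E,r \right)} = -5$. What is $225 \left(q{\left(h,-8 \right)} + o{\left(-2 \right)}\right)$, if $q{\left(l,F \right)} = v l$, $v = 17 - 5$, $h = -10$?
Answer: $- \frac{206625}{8} \approx -25828.0$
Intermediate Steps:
$v = 12$ ($v = 17 - 5 = 12$)
$U = \frac{34}{5}$ ($U = - \frac{34}{-5} = \left(-34\right) \left(- \frac{1}{5}\right) = \frac{34}{5} \approx 6.8$)
$q{\left(l,F \right)} = 12 l$
$o{\left(I \right)} = \frac{27 + I}{\frac{34}{5} + I}$ ($o{\left(I \right)} = \frac{I + 27}{I + \frac{34}{5}} = \frac{27 + I}{\frac{34}{5} + I}$)
$225 \left(q{\left(h,-8 \right)} + o{\left(-2 \right)}\right) = 225 \left(12 \left(-10\right) + \frac{5 \left(27 - 2\right)}{34 + 5 \left(-2\right)}\right) = 225 \left(-120 + 5 \frac{1}{34 - 10} \cdot 25\right) = 225 \left(-120 + 5 \cdot \frac{1}{24} \cdot 25\right) = 225 \left(-120 + \frac{125}{24}\right) = 225 \left(- \frac{2755}{24}\right) = - \frac{206625}{8}$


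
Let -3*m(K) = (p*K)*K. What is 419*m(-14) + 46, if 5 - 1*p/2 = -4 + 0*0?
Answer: -492698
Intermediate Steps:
p = 18 (p = 10 - 2*(-4 + 0*0) = 10 - 2*(-4 + 0) = 10 - 2*(-4) = 10 + 8 = 18)
m(K) = -6*K² (m(K) = -18*K*K/3 = -6*K²)
419*m(-14) + 46 = 419*(-6*(-14)²) + 46 = 419*(-6*196) + 46 = 419*(-1176) + 46 = -492744 + 46 = -492698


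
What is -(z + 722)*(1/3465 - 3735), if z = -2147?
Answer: -1229468530/231 ≈ -5.3224e+6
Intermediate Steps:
-(z + 722)*(1/3465 - 3735) = -(-2147 + 722)*(1/3465 - 3735) = -(-1425)*(1/3465 - 3735) = -(-1425)*(-12941774)/3465 = -1*1229468530/231 = -1229468530/231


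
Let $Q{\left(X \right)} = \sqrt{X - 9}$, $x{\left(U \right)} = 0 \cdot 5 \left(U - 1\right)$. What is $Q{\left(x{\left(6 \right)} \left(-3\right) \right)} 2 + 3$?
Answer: $3 + 6 i \approx 3.0 + 6.0 i$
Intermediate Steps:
$x{\left(U \right)} = 0$ ($x{\left(U \right)} = 0 \left(-1 + U\right) = 0$)
$Q{\left(X \right)} = \sqrt{-9 + X}$ ($Q{\left(X \right)} = \sqrt{X - 9} = \sqrt{-9 + X}$)
$Q{\left(x{\left(6 \right)} \left(-3\right) \right)} 2 + 3 = \sqrt{-9 + 0 \left(-3\right)} 2 + 3 = \sqrt{-9 + 0} \cdot 2 + 3 = \sqrt{-9} \cdot 2 + 3 = 3 i 2 + 3 = 6 i + 3 = 3 + 6 i$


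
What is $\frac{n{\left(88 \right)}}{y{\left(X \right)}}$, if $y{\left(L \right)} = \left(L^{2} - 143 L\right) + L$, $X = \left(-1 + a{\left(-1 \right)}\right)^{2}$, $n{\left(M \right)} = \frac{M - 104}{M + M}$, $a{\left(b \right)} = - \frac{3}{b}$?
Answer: $\frac{1}{6072} \approx 0.00016469$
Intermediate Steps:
$n{\left(M \right)} = \frac{-104 + M}{2 M}$
$X = 4$ ($X = \left(-1 - \frac{3}{-1}\right)^{2} = \left(-1 - -3\right)^{2} = \left(-1 + 3\right)^{2} = 2^{2} = 4$)
$y{\left(L \right)} = L^{2} - 142 L$
$\frac{n{\left(88 \right)}}{y{\left(X \right)}} = \frac{\frac{1}{2} \cdot \frac{1}{88} \left(-104 + 88\right)}{4 \left(-142 + 4\right)} = \frac{\frac{1}{2} \cdot \frac{1}{88} \left(-16\right)}{4 \left(-138\right)} = - \frac{1}{11 \left(-552\right)} = \left(- \frac{1}{11}\right) \left(- \frac{1}{552}\right) = \frac{1}{6072}$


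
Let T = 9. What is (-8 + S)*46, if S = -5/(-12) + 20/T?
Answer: -4439/18 ≈ -246.61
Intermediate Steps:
S = 95/36 (S = -5/(-12) + 20/9 = -5*(-1/12) + 20*(⅑) = 5/12 + 20/9 = 95/36 ≈ 2.6389)
(-8 + S)*46 = (-8 + 95/36)*46 = -193/36*46 = -4439/18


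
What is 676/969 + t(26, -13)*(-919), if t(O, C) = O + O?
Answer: -46305896/969 ≈ -47787.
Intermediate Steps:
t(O, C) = 2*O
676/969 + t(26, -13)*(-919) = 676/969 + (2*26)*(-919) = 676*(1/969) + 52*(-919) = 676/969 - 47788 = -46305896/969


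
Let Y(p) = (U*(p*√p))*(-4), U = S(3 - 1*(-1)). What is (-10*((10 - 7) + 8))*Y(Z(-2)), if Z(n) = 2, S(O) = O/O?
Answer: 880*√2 ≈ 1244.5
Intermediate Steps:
S(O) = 1
U = 1
Y(p) = -4*p^(3/2) (Y(p) = (1*(p*√p))*(-4) = (1*p^(3/2))*(-4) = p^(3/2)*(-4) = -4*p^(3/2))
(-10*((10 - 7) + 8))*Y(Z(-2)) = (-10*((10 - 7) + 8))*(-8*√2) = (-10*(3 + 8))*(-8*√2) = (-10*11)*(-8*√2) = -(-880)*√2 = 880*√2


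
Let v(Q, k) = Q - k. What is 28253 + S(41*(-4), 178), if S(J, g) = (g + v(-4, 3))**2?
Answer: 57494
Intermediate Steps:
S(J, g) = (-7 + g)**2 (S(J, g) = (g + (-4 - 1*3))**2 = (g + (-4 - 3))**2 = (g - 7)**2 = (-7 + g)**2)
28253 + S(41*(-4), 178) = 28253 + (-7 + 178)**2 = 28253 + 171**2 = 28253 + 29241 = 57494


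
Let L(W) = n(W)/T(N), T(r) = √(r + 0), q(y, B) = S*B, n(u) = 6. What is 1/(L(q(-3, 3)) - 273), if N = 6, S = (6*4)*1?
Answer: -91/24841 - √6/74523 ≈ -0.0036962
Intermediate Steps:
S = 24 (S = 24*1 = 24)
q(y, B) = 24*B
T(r) = √r
L(W) = √6 (L(W) = 6/(√6) = 6*(√6/6) = √6)
1/(L(q(-3, 3)) - 273) = 1/(√6 - 273) = 1/(-273 + √6)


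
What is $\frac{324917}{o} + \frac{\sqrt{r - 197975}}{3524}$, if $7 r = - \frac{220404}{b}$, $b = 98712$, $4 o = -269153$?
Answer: $- \frac{1299668}{269153} + \frac{i \sqrt{72936015199166}}{67639656} \approx -4.8287 + 0.12626 i$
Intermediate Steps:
$o = - \frac{269153}{4}$ ($o = \frac{1}{4} \left(-269153\right) = - \frac{269153}{4} \approx -67288.0$)
$r = - \frac{18367}{57582}$ ($r = \frac{\left(-220404\right) \frac{1}{98712}}{7} = \frac{1}{7} \left(- \frac{18367}{8226}\right) = - \frac{18367}{57582} \approx -0.31897$)
$\frac{324917}{o} + \frac{\sqrt{r - 197975}}{3524} = \frac{324917}{- \frac{269153}{4}} + \frac{\sqrt{- \frac{18367}{57582} - 197975}}{3524} = 324917 \left(- \frac{4}{269153}\right) + \sqrt{- \frac{11399814817}{57582}} \cdot \frac{1}{3524} = - \frac{1299668}{269153} + \frac{i \sqrt{72936015199166}}{19194} \cdot \frac{1}{3524} = - \frac{1299668}{269153} + \frac{i \sqrt{72936015199166}}{67639656}$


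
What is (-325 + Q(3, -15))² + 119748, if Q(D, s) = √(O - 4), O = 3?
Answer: 225372 - 650*I ≈ 2.2537e+5 - 650.0*I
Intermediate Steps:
Q(D, s) = I (Q(D, s) = √(3 - 4) = √(-1) = I)
(-325 + Q(3, -15))² + 119748 = (-325 + I)² + 119748 = 119748 + (-325 + I)²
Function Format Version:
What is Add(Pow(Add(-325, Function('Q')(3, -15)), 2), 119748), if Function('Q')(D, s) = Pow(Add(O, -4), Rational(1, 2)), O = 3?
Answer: Add(225372, Mul(-650, I)) ≈ Add(2.2537e+5, Mul(-650.00, I))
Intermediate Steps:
Function('Q')(D, s) = I (Function('Q')(D, s) = Pow(Add(3, -4), Rational(1, 2)) = Pow(-1, Rational(1, 2)) = I)
Add(Pow(Add(-325, Function('Q')(3, -15)), 2), 119748) = Add(Pow(Add(-325, I), 2), 119748) = Add(119748, Pow(Add(-325, I), 2))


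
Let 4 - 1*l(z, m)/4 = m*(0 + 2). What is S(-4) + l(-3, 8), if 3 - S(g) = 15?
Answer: -60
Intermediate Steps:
S(g) = -12 (S(g) = 3 - 1*15 = 3 - 15 = -12)
l(z, m) = 16 - 8*m (l(z, m) = 16 - 4*m*(0 + 2) = 16 - 4*m*2 = 16 - 8*m)
S(-4) + l(-3, 8) = -12 + (16 - 8*8) = -12 + (16 - 64) = -12 - 48 = -60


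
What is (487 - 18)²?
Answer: 219961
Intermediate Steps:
(487 - 18)² = 469² = 219961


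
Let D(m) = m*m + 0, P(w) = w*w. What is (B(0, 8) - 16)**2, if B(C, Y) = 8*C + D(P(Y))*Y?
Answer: 1072693504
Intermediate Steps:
P(w) = w**2
D(m) = m**2 (D(m) = m**2 + 0 = m**2)
B(C, Y) = Y**5 + 8*C (B(C, Y) = 8*C + (Y**2)**2*Y = 8*C + Y**4*Y = 8*C + Y**5 = Y**5 + 8*C)
(B(0, 8) - 16)**2 = ((8**5 + 8*0) - 16)**2 = ((32768 + 0) - 16)**2 = (32768 - 16)**2 = 32752**2 = 1072693504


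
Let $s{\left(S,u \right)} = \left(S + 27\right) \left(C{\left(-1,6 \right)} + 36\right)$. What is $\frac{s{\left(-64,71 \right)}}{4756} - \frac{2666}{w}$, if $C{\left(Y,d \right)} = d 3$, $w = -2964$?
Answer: $\frac{422339}{881049} \approx 0.47936$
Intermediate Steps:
$C{\left(Y,d \right)} = 3 d$
$s{\left(S,u \right)} = 1458 + 54 S$ ($s{\left(S,u \right)} = \left(S + 27\right) \left(3 \cdot 6 + 36\right) = \left(27 + S\right) \left(18 + 36\right) = \left(27 + S\right) 54 = 1458 + 54 S$)
$\frac{s{\left(-64,71 \right)}}{4756} - \frac{2666}{w} = \frac{1458 + 54 \left(-64\right)}{4756} - \frac{2666}{-2964} = \left(1458 - 3456\right) \frac{1}{4756} - - \frac{1333}{1482} = \left(-1998\right) \frac{1}{4756} + \frac{1333}{1482} = - \frac{999}{2378} + \frac{1333}{1482} = \frac{422339}{881049}$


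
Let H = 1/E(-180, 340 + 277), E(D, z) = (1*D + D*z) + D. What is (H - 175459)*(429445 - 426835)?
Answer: -566939611649/1238 ≈ -4.5795e+8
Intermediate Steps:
E(D, z) = 2*D + D*z (E(D, z) = (D + D*z) + D = 2*D + D*z)
H = -1/111420 (H = 1/(-180*(2 + (340 + 277))) = 1/(-180*(2 + 617)) = 1/(-180*619) = 1/(-111420) = -1/111420 ≈ -8.9751e-6)
(H - 175459)*(429445 - 426835) = (-1/111420 - 175459)*(429445 - 426835) = -19549641781/111420*2610 = -566939611649/1238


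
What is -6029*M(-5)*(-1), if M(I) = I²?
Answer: 150725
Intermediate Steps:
-6029*M(-5)*(-1) = -6029*(-5)²*(-1) = -150725*(-1) = -6029*(-25) = 150725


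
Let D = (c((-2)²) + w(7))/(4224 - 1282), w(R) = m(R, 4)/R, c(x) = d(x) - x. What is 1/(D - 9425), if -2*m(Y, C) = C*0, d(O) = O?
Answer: -1/9425 ≈ -0.00010610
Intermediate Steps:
m(Y, C) = 0 (m(Y, C) = -C*0/2 = -½*0 = 0)
c(x) = 0 (c(x) = x - x = 0)
w(R) = 0 (w(R) = 0/R = 0)
D = 0 (D = (0 + 0)/(4224 - 1282) = 0/2942 = 0*(1/2942) = 0)
1/(D - 9425) = 1/(0 - 9425) = 1/(-9425) = -1/9425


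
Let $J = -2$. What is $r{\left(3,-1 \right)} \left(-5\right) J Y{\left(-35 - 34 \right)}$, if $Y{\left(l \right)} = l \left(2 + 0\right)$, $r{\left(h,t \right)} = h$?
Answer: $-4140$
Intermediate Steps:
$Y{\left(l \right)} = 2 l$ ($Y{\left(l \right)} = l 2 = 2 l$)
$r{\left(3,-1 \right)} \left(-5\right) J Y{\left(-35 - 34 \right)} = 3 \left(-5\right) \left(-2\right) 2 \left(-35 - 34\right) = \left(-15\right) \left(-2\right) 2 \left(-35 - 34\right) = 30 \cdot 2 \left(-69\right) = 30 \left(-138\right) = -4140$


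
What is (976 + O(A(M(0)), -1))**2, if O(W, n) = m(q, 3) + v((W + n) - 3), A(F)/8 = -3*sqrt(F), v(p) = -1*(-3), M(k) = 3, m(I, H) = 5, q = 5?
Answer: 968256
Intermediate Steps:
v(p) = 3
A(F) = -24*sqrt(F) (A(F) = 8*(-3*sqrt(F)) = -24*sqrt(F))
O(W, n) = 8 (O(W, n) = 5 + 3 = 8)
(976 + O(A(M(0)), -1))**2 = (976 + 8)**2 = 984**2 = 968256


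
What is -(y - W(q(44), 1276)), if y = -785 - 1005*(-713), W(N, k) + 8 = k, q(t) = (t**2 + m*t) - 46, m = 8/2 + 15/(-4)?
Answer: -714512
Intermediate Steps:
m = 1/4 (m = 8*(1/2) + 15*(-1/4) = 4 - 15/4 = 1/4 ≈ 0.25000)
q(t) = -46 + t**2 + t/4 (q(t) = (t**2 + t/4) - 46 = -46 + t**2 + t/4)
W(N, k) = -8 + k
y = 715780 (y = -785 + 716565 = 715780)
-(y - W(q(44), 1276)) = -(715780 - (-8 + 1276)) = -(715780 - 1*1268) = -(715780 - 1268) = -1*714512 = -714512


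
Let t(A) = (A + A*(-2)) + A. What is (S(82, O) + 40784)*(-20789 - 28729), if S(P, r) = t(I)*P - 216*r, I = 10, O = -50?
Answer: -2554336512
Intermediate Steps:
t(A) = 0 (t(A) = (A - 2*A) + A = -A + A = 0)
S(P, r) = -216*r (S(P, r) = 0*P - 216*r = 0 - 216*r = -216*r)
(S(82, O) + 40784)*(-20789 - 28729) = (-216*(-50) + 40784)*(-20789 - 28729) = (10800 + 40784)*(-49518) = 51584*(-49518) = -2554336512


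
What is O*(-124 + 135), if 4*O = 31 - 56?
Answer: -275/4 ≈ -68.750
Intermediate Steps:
O = -25/4 (O = (31 - 56)/4 = (¼)*(-25) = -25/4 ≈ -6.2500)
O*(-124 + 135) = -25*(-124 + 135)/4 = -25/4*11 = -275/4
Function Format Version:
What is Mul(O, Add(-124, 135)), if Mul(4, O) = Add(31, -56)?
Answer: Rational(-275, 4) ≈ -68.750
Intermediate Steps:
O = Rational(-25, 4) (O = Mul(Rational(1, 4), Add(31, -56)) = Mul(Rational(1, 4), -25) = Rational(-25, 4) ≈ -6.2500)
Mul(O, Add(-124, 135)) = Mul(Rational(-25, 4), Add(-124, 135)) = Mul(Rational(-25, 4), 11) = Rational(-275, 4)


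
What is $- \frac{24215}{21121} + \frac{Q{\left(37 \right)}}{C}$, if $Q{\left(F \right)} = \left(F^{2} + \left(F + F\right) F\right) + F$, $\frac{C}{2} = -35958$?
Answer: $- \frac{457242841}{379734459} \approx -1.2041$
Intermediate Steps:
$C = -71916$ ($C = 2 \left(-35958\right) = -71916$)
$Q{\left(F \right)} = F + 3 F^{2}$ ($Q{\left(F \right)} = \left(F^{2} + 2 F F\right) + F = \left(F^{2} + 2 F^{2}\right) + F = 3 F^{2} + F = F + 3 F^{2}$)
$- \frac{24215}{21121} + \frac{Q{\left(37 \right)}}{C} = - \frac{24215}{21121} + \frac{37 \left(1 + 3 \cdot 37\right)}{-71916} = \left(-24215\right) \frac{1}{21121} + 37 \left(1 + 111\right) \left(- \frac{1}{71916}\right) = - \frac{24215}{21121} + 37 \cdot 112 \left(- \frac{1}{71916}\right) = - \frac{24215}{21121} + 4144 \left(- \frac{1}{71916}\right) = - \frac{24215}{21121} - \frac{1036}{17979} = - \frac{457242841}{379734459}$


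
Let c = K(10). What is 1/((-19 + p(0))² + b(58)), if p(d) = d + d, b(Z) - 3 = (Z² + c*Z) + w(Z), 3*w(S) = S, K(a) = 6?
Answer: 3/12286 ≈ 0.00024418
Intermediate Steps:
c = 6
w(S) = S/3
b(Z) = 3 + Z² + 19*Z/3 (b(Z) = 3 + ((Z² + 6*Z) + Z/3) = 3 + (Z² + 19*Z/3) = 3 + Z² + 19*Z/3)
p(d) = 2*d
1/((-19 + p(0))² + b(58)) = 1/((-19 + 2*0)² + (3 + 58² + (19/3)*58)) = 1/((-19 + 0)² + (3 + 3364 + 1102/3)) = 1/((-19)² + 11203/3) = 1/(361 + 11203/3) = 1/(12286/3) = 3/12286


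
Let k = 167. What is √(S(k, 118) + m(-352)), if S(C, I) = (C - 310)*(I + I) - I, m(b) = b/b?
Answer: I*√33865 ≈ 184.02*I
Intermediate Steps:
m(b) = 1
S(C, I) = -I + 2*I*(-310 + C) (S(C, I) = (-310 + C)*(2*I) - I = 2*I*(-310 + C) - I = -I + 2*I*(-310 + C))
√(S(k, 118) + m(-352)) = √(118*(-621 + 2*167) + 1) = √(118*(-621 + 334) + 1) = √(118*(-287) + 1) = √(-33866 + 1) = √(-33865) = I*√33865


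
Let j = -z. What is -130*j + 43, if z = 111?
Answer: 14473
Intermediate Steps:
j = -111 (j = -1*111 = -111)
-130*j + 43 = -130*(-111) + 43 = 14430 + 43 = 14473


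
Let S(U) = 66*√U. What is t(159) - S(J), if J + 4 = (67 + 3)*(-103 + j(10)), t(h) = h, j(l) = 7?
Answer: 159 - 5412*I ≈ 159.0 - 5412.0*I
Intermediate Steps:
J = -6724 (J = -4 + (67 + 3)*(-103 + 7) = -4 + 70*(-96) = -4 - 6720 = -6724)
t(159) - S(J) = 159 - 66*√(-6724) = 159 - 66*82*I = 159 - 5412*I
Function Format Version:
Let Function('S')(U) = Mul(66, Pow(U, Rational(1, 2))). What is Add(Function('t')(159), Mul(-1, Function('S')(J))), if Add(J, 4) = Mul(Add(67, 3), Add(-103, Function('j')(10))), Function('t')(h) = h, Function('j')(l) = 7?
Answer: Add(159, Mul(-5412, I)) ≈ Add(159.00, Mul(-5412.0, I))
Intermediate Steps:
J = -6724 (J = Add(-4, Mul(Add(67, 3), Add(-103, 7))) = Add(-4, Mul(70, -96)) = Add(-4, -6720) = -6724)
Add(Function('t')(159), Mul(-1, Function('S')(J))) = Add(159, Mul(-1, Mul(66, Pow(-6724, Rational(1, 2))))) = Add(159, Mul(-1, Mul(66, Mul(82, I)))) = Add(159, Mul(-1, Mul(5412, I))) = Add(159, Mul(-5412, I))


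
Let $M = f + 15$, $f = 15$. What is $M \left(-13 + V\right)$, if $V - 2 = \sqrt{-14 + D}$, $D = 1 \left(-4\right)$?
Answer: $-330 + 90 i \sqrt{2} \approx -330.0 + 127.28 i$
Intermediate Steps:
$D = -4$
$M = 30$ ($M = 15 + 15 = 30$)
$V = 2 + 3 i \sqrt{2}$ ($V = 2 + \sqrt{-14 - 4} = 2 + \sqrt{-18} = 2 + 3 i \sqrt{2} \approx 2.0 + 4.2426 i$)
$M \left(-13 + V\right) = 30 \left(-13 + \left(2 + 3 i \sqrt{2}\right)\right) = 30 \left(-11 + 3 i \sqrt{2}\right) = -330 + 90 i \sqrt{2}$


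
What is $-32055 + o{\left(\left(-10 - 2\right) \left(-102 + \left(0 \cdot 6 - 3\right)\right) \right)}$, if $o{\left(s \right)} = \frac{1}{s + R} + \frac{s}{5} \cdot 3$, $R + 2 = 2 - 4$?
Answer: $- \frac{39311543}{1256} \approx -31299.0$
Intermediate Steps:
$R = -4$ ($R = -2 + \left(2 - 4\right) = -2 - 2 = -4$)
$o{\left(s \right)} = \frac{1}{-4 + s} + \frac{3 s}{5}$ ($o{\left(s \right)} = \frac{1}{s - 4} + \frac{s}{5} \cdot 3 = \frac{1}{-4 + s} + s \frac{1}{5} \cdot 3 = \frac{1}{-4 + s} + \frac{s}{5} \cdot 3 = \frac{1}{-4 + s} + \frac{3 s}{5}$)
$-32055 + o{\left(\left(-10 - 2\right) \left(-102 + \left(0 \cdot 6 - 3\right)\right) \right)} = -32055 + \frac{5 - 12 \left(-10 - 2\right) \left(-102 + \left(0 \cdot 6 - 3\right)\right) + 3 \left(\left(-10 - 2\right) \left(-102 + \left(0 \cdot 6 - 3\right)\right)\right)^{2}}{5 \left(-4 + \left(-10 - 2\right) \left(-102 + \left(0 \cdot 6 - 3\right)\right)\right)} = -32055 + \frac{5 - 12 \left(- 12 \left(-102 + \left(0 - 3\right)\right)\right) + 3 \left(- 12 \left(-102 + \left(0 - 3\right)\right)\right)^{2}}{5 \left(-4 - 12 \left(-102 + \left(0 - 3\right)\right)\right)} = -32055 + \frac{5 - 12 \left(- 12 \left(-102 - 3\right)\right) + 3 \left(- 12 \left(-102 - 3\right)\right)^{2}}{5 \left(-4 - 12 \left(-102 - 3\right)\right)} = -32055 + \frac{5 - 12 \left(\left(-12\right) \left(-105\right)\right) + 3 \left(\left(-12\right) \left(-105\right)\right)^{2}}{5 \left(-4 - -1260\right)} = -32055 + \frac{5 - 15120 + 3 \cdot 1260^{2}}{5 \left(-4 + 1260\right)} = -32055 + \frac{5 - 15120 + 3 \cdot 1587600}{5 \cdot 1256} = -32055 + \frac{1}{5} \cdot \frac{1}{1256} \left(5 - 15120 + 4762800\right) = -32055 + \frac{1}{5} \cdot \frac{1}{1256} \cdot 4747685 = -32055 + \frac{949537}{1256} = - \frac{39311543}{1256}$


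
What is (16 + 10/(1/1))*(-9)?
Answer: -234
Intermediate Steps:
(16 + 10/(1/1))*(-9) = (16 + 10/1)*(-9) = (16 + 10*1)*(-9) = (16 + 10)*(-9) = 26*(-9) = -234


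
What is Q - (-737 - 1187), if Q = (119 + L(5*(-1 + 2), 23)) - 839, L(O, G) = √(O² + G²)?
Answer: 1204 + √554 ≈ 1227.5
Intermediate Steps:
L(O, G) = √(G² + O²)
Q = -720 + √554 (Q = (119 + √(23² + (5*(-1 + 2))²)) - 839 = (119 + √(529 + (5*1)²)) - 839 = (119 + √(529 + 5²)) - 839 = (119 + √(529 + 25)) - 839 = (119 + √554) - 839 = -720 + √554 ≈ -696.46)
Q - (-737 - 1187) = (-720 + √554) - (-737 - 1187) = (-720 + √554) - 1*(-1924) = (-720 + √554) + 1924 = 1204 + √554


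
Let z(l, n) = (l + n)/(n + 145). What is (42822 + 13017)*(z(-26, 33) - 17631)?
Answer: -175240147929/178 ≈ -9.8450e+8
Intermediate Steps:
z(l, n) = (l + n)/(145 + n)
(42822 + 13017)*(z(-26, 33) - 17631) = (42822 + 13017)*((-26 + 33)/(145 + 33) - 17631) = 55839*(7/178 - 17631) = 55839*(-3138311/178) = -175240147929/178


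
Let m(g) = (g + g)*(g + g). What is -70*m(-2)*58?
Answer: -64960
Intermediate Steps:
m(g) = 4*g**2 (m(g) = (2*g)*(2*g) = 4*g**2)
-70*m(-2)*58 = -280*(-2)**2*58 = -280*4*58 = -70*16*58 = -1120*58 = -64960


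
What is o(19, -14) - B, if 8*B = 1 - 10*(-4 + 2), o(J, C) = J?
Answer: 131/8 ≈ 16.375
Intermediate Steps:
B = 21/8 (B = (1 - 10*(-4 + 2))/8 = (1 - 10*(-2))/8 = (1 + 20)/8 = (1/8)*21 = 21/8 ≈ 2.6250)
o(19, -14) - B = 19 - 1*21/8 = 19 - 21/8 = 131/8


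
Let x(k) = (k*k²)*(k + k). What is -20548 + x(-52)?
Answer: 14602684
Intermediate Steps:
x(k) = 2*k⁴ (x(k) = k³*(2*k) = 2*k⁴)
-20548 + x(-52) = -20548 + 2*(-52)⁴ = -20548 + 2*7311616 = -20548 + 14623232 = 14602684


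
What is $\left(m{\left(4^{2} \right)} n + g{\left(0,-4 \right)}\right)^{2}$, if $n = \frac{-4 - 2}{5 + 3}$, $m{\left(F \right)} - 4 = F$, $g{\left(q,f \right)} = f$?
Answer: $361$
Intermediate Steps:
$m{\left(F \right)} = 4 + F$
$n = - \frac{3}{4}$ ($n = - \frac{6}{8} = \left(-6\right) \frac{1}{8} = - \frac{3}{4} \approx -0.75$)
$\left(m{\left(4^{2} \right)} n + g{\left(0,-4 \right)}\right)^{2} = \left(\left(4 + 4^{2}\right) \left(- \frac{3}{4}\right) - 4\right)^{2} = \left(\left(4 + 16\right) \left(- \frac{3}{4}\right) - 4\right)^{2} = \left(20 \left(- \frac{3}{4}\right) - 4\right)^{2} = \left(-15 - 4\right)^{2} = \left(-19\right)^{2} = 361$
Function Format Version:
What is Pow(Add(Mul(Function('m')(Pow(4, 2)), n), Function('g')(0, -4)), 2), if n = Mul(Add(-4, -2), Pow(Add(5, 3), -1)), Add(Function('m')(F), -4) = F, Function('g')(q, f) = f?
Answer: 361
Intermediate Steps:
Function('m')(F) = Add(4, F)
n = Rational(-3, 4) (n = Mul(-6, Pow(8, -1)) = Mul(-6, Rational(1, 8)) = Rational(-3, 4) ≈ -0.75000)
Pow(Add(Mul(Function('m')(Pow(4, 2)), n), Function('g')(0, -4)), 2) = Pow(Add(Mul(Add(4, Pow(4, 2)), Rational(-3, 4)), -4), 2) = Pow(Add(Mul(Add(4, 16), Rational(-3, 4)), -4), 2) = Pow(Add(Mul(20, Rational(-3, 4)), -4), 2) = Pow(Add(-15, -4), 2) = Pow(-19, 2) = 361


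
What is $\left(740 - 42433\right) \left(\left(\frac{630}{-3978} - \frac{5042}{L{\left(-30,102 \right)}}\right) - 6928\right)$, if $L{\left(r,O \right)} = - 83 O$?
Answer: $\frac{15894074293822}{55029} \approx 2.8883 \cdot 10^{8}$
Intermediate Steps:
$\left(740 - 42433\right) \left(\left(\frac{630}{-3978} - \frac{5042}{L{\left(-30,102 \right)}}\right) - 6928\right) = \left(740 - 42433\right) \left(\left(\frac{630}{-3978} - \frac{5042}{\left(-83\right) 102}\right) - 6928\right) = - 41693 \left(\left(630 \left(- \frac{1}{3978}\right) - \frac{5042}{-8466}\right) - 6928\right) = - 41693 \left(\left(- \frac{35}{221} - - \frac{2521}{4233}\right) - 6928\right) = - 41693 \left(\left(- \frac{35}{221} + \frac{2521}{4233}\right) - 6928\right) = - 41693 \left(\frac{24058}{55029} - 6928\right) = \left(-41693\right) \left(- \frac{381216854}{55029}\right) = \frac{15894074293822}{55029}$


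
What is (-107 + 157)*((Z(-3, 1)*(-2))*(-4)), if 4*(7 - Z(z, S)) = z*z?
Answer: 1900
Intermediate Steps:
Z(z, S) = 7 - z**2/4 (Z(z, S) = 7 - z*z/4 = 7 - z**2/4)
(-107 + 157)*((Z(-3, 1)*(-2))*(-4)) = (-107 + 157)*(((7 - 1/4*(-3)**2)*(-2))*(-4)) = 50*(((7 - 1/4*9)*(-2))*(-4)) = 50*(((7 - 9/4)*(-2))*(-4)) = 50*(((19/4)*(-2))*(-4)) = 50*(-19/2*(-4)) = 50*38 = 1900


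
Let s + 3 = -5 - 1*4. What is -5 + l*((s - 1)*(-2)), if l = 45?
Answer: 1165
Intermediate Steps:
s = -12 (s = -3 + (-5 - 1*4) = -3 + (-5 - 4) = -3 - 9 = -12)
-5 + l*((s - 1)*(-2)) = -5 + 45*((-12 - 1)*(-2)) = -5 + 45*(-13*(-2)) = -5 + 45*26 = -5 + 1170 = 1165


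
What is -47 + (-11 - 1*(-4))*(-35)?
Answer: 198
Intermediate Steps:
-47 + (-11 - 1*(-4))*(-35) = -47 + (-11 + 4)*(-35) = -47 - 7*(-35) = -47 + 245 = 198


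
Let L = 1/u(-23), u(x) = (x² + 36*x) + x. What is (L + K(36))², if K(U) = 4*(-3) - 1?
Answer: 17530969/103684 ≈ 169.08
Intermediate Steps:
u(x) = x² + 37*x
K(U) = -13 (K(U) = -12 - 1 = -13)
L = -1/322 (L = 1/(-23*(37 - 23)) = 1/(-23*14) = 1/(-322) = -1/322 ≈ -0.0031056)
(L + K(36))² = (-1/322 - 13)² = (-4187/322)² = 17530969/103684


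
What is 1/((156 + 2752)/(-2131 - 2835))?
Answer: -2483/1454 ≈ -1.7077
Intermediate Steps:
1/((156 + 2752)/(-2131 - 2835)) = 1/(2908/(-4966)) = 1/(2908*(-1/4966)) = 1/(-1454/2483) = -2483/1454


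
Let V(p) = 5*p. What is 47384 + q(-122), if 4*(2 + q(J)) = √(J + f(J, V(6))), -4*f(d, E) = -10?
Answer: 47382 + I*√478/8 ≈ 47382.0 + 2.7329*I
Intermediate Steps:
f(d, E) = 5/2 (f(d, E) = -¼*(-10) = 5/2)
q(J) = -2 + √(5/2 + J)/4 (q(J) = -2 + √(J + 5/2)/4 = -2 + √(5/2 + J)/4)
47384 + q(-122) = 47384 + (-2 + √(10 + 4*(-122))/8) = 47384 + (-2 + √(10 - 488)/8) = 47384 + (-2 + √(-478)/8) = 47384 + (-2 + (I*√478)/8) = 47384 + (-2 + I*√478/8) = 47382 + I*√478/8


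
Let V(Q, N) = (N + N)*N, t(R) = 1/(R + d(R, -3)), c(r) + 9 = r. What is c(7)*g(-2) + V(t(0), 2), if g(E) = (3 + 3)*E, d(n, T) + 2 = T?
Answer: 32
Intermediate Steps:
c(r) = -9 + r
d(n, T) = -2 + T
t(R) = 1/(-5 + R) (t(R) = 1/(R + (-2 - 3)) = 1/(R - 5) = 1/(-5 + R))
V(Q, N) = 2*N**2 (V(Q, N) = (2*N)*N = 2*N**2)
g(E) = 6*E
c(7)*g(-2) + V(t(0), 2) = (-9 + 7)*(6*(-2)) + 2*2**2 = -2*(-12) + 2*4 = 24 + 8 = 32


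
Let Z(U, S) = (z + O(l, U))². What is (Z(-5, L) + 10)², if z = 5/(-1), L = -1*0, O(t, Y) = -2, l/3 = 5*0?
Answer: 3481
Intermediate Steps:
l = 0 (l = 3*(5*0) = 3*0 = 0)
L = 0
z = -5 (z = 5*(-1) = -5)
Z(U, S) = 49 (Z(U, S) = (-5 - 2)² = (-7)² = 49)
(Z(-5, L) + 10)² = (49 + 10)² = 59² = 3481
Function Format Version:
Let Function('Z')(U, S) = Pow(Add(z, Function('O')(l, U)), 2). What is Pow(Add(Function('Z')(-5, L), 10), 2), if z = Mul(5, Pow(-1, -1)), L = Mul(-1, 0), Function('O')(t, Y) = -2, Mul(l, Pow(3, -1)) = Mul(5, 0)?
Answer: 3481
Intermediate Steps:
l = 0 (l = Mul(3, Mul(5, 0)) = Mul(3, 0) = 0)
L = 0
z = -5 (z = Mul(5, -1) = -5)
Function('Z')(U, S) = 49 (Function('Z')(U, S) = Pow(Add(-5, -2), 2) = Pow(-7, 2) = 49)
Pow(Add(Function('Z')(-5, L), 10), 2) = Pow(Add(49, 10), 2) = Pow(59, 2) = 3481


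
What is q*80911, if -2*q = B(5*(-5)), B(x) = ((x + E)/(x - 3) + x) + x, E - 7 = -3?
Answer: 15939467/8 ≈ 1.9924e+6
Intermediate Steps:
E = 4 (E = 7 - 3 = 4)
B(x) = 2*x + (4 + x)/(-3 + x) (B(x) = ((x + 4)/(x - 3) + x) + x = ((4 + x)/(-3 + x) + x) + x = (x + (4 + x)/(-3 + x)) + x = 2*x + (4 + x)/(-3 + x))
q = 197/8 (q = -(4 - 25*(-5) + 2*(5*(-5))**2)/(2*(-3 + 5*(-5))) = -(4 - 5*(-25) + 2*(-25)**2)/(2*(-3 - 25)) = -(4 + 125 + 2*625)/(2*(-28)) = -(-1)*(4 + 125 + 1250)/56 = -(-1)*1379/56 = -1/2*(-197/4) = 197/8 ≈ 24.625)
q*80911 = (197/8)*80911 = 15939467/8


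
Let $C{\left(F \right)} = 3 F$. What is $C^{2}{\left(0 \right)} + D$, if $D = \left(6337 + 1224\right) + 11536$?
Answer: $19097$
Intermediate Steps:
$D = 19097$ ($D = 7561 + 11536 = 19097$)
$C^{2}{\left(0 \right)} + D = \left(3 \cdot 0\right)^{2} + 19097 = 0^{2} + 19097 = 0 + 19097 = 19097$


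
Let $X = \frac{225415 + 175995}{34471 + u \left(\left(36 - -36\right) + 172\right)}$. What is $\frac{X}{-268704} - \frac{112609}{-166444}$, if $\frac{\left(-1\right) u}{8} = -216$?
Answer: $\frac{1725115084458721}{2549853432502416} \approx 0.67655$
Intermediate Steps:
$u = 1728$ ($u = \left(-8\right) \left(-216\right) = 1728$)
$X = \frac{401410}{456103}$ ($X = \frac{225415 + 175995}{34471 + 1728 \left(\left(36 - -36\right) + 172\right)} = \frac{401410}{34471 + 1728 \left(\left(36 + 36\right) + 172\right)} = \frac{401410}{34471 + 1728 \left(72 + 172\right)} = \frac{401410}{34471 + 1728 \cdot 244} = \frac{401410}{34471 + 421632} = \frac{401410}{456103} \approx 0.88009$)
$\frac{X}{-268704} - \frac{112609}{-166444} = \frac{401410}{456103 \left(-268704\right)} - \frac{112609}{-166444} = \frac{401410}{456103} \left(- \frac{1}{268704}\right) - - \frac{112609}{166444} = - \frac{200705}{61278350256} + \frac{112609}{166444} = \frac{1725115084458721}{2549853432502416}$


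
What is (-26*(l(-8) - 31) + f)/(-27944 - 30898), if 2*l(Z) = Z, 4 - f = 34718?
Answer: 1878/3269 ≈ 0.57449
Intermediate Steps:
f = -34714 (f = 4 - 1*34718 = 4 - 34718 = -34714)
l(Z) = Z/2
(-26*(l(-8) - 31) + f)/(-27944 - 30898) = (-26*((½)*(-8) - 31) - 34714)/(-27944 - 30898) = (-26*(-4 - 31) - 34714)/(-58842) = (-26*(-35) - 34714)*(-1/58842) = (910 - 34714)*(-1/58842) = -33804*(-1/58842) = 1878/3269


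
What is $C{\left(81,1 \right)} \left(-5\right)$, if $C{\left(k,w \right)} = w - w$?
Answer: $0$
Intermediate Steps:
$C{\left(k,w \right)} = 0$
$C{\left(81,1 \right)} \left(-5\right) = 0 \left(-5\right) = 0$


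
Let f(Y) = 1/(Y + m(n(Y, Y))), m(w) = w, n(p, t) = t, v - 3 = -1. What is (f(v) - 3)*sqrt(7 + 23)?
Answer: -11*sqrt(30)/4 ≈ -15.062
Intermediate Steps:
v = 2 (v = 3 - 1 = 2)
f(Y) = 1/(2*Y) (f(Y) = 1/(Y + Y) = 1/(2*Y))
(f(v) - 3)*sqrt(7 + 23) = ((1/2)/2 - 3)*sqrt(7 + 23) = ((1/2)*(1/2) - 3)*sqrt(30) = (1/4 - 3)*sqrt(30) = -11*sqrt(30)/4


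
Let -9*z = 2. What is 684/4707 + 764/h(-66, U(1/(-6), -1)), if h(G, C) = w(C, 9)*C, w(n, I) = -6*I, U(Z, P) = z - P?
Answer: -198190/10983 ≈ -18.045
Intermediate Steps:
z = -2/9 (z = -⅑*2 = -2/9 ≈ -0.22222)
U(Z, P) = -2/9 - P
h(G, C) = -54*C (h(G, C) = (-6*9)*C = -54*C)
684/4707 + 764/h(-66, U(1/(-6), -1)) = 684/4707 + 764/((-54*(-2/9 - 1*(-1)))) = 684*(1/4707) + 764/((-54*(-2/9 + 1))) = 76/523 + 764/((-54*7/9)) = 76/523 + 764/(-42) = 76/523 + 764*(-1/42) = 76/523 - 382/21 = -198190/10983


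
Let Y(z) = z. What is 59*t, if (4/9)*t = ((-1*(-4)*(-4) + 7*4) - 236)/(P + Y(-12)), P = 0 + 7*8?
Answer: -7434/11 ≈ -675.82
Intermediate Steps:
P = 56 (P = 0 + 56 = 56)
t = -126/11 (t = 9*(((-1*(-4)*(-4) + 7*4) - 236)/(56 - 12))/4 = 9*(((4*(-4) + 28) - 236)/44)/4 = 9*(((-16 + 28) - 236)*(1/44))/4 = 9*((12 - 236)*(1/44))/4 = 9*(-224*1/44)/4 = (9/4)*(-56/11) = -126/11 ≈ -11.455)
59*t = 59*(-126/11) = -7434/11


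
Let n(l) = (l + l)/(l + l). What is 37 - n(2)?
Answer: 36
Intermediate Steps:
n(l) = 1 (n(l) = (2*l)/((2*l)) = (2*l)*(1/(2*l)) = 1)
37 - n(2) = 37 - 1*1 = 37 - 1 = 36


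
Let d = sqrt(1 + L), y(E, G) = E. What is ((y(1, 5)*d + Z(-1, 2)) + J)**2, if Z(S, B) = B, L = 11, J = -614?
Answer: 374556 - 2448*sqrt(3) ≈ 3.7032e+5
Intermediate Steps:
d = 2*sqrt(3) (d = sqrt(1 + 11) = sqrt(12) = 2*sqrt(3) ≈ 3.4641)
((y(1, 5)*d + Z(-1, 2)) + J)**2 = ((1*(2*sqrt(3)) + 2) - 614)**2 = ((2*sqrt(3) + 2) - 614)**2 = ((2 + 2*sqrt(3)) - 614)**2 = (-612 + 2*sqrt(3))**2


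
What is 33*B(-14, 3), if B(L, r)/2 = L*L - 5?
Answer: 12606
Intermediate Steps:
B(L, r) = -10 + 2*L² (B(L, r) = 2*(L*L - 5) = 2*(L² - 5) = 2*(-5 + L²) = -10 + 2*L²)
33*B(-14, 3) = 33*(-10 + 2*(-14)²) = 33*(-10 + 2*196) = 33*(-10 + 392) = 33*382 = 12606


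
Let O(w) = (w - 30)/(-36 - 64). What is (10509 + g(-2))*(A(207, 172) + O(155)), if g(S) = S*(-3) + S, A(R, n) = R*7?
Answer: 60880783/4 ≈ 1.5220e+7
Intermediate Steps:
A(R, n) = 7*R
O(w) = 3/10 - w/100 (O(w) = (-30 + w)/(-100) = (-30 + w)*(-1/100) = 3/10 - w/100)
g(S) = -2*S (g(S) = -3*S + S = -2*S)
(10509 + g(-2))*(A(207, 172) + O(155)) = (10509 - 2*(-2))*(7*207 + (3/10 - 1/100*155)) = (10509 + 4)*(1449 + (3/10 - 31/20)) = 10513*(1449 - 5/4) = 10513*(5791/4) = 60880783/4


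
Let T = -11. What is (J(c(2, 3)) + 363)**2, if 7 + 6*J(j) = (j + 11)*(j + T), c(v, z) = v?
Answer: 1054729/9 ≈ 1.1719e+5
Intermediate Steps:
J(j) = -7/6 + (-11 + j)*(11 + j)/6 (J(j) = -7/6 + ((j + 11)*(j - 11))/6 = -7/6 + ((11 + j)*(-11 + j))/6 = -7/6 + ((-11 + j)*(11 + j))/6 = -7/6 + (-11 + j)*(11 + j)/6)
(J(c(2, 3)) + 363)**2 = ((-64/3 + (1/6)*2**2) + 363)**2 = ((-64/3 + (1/6)*4) + 363)**2 = ((-64/3 + 2/3) + 363)**2 = (-62/3 + 363)**2 = (1027/3)**2 = 1054729/9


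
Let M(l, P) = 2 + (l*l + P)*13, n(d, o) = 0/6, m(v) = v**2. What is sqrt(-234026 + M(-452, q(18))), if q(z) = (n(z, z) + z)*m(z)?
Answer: 4*sqrt(156109) ≈ 1580.4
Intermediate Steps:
n(d, o) = 0 (n(d, o) = 0*(1/6) = 0)
q(z) = z**3 (q(z) = (0 + z)*z**2 = z*z**2 = z**3)
M(l, P) = 2 + 13*P + 13*l**2 (M(l, P) = 2 + (l**2 + P)*13 = 2 + (P + l**2)*13 = 2 + (13*P + 13*l**2) = 2 + 13*P + 13*l**2)
sqrt(-234026 + M(-452, q(18))) = sqrt(-234026 + (2 + 13*18**3 + 13*(-452)**2)) = sqrt(-234026 + (2 + 13*5832 + 13*204304)) = sqrt(-234026 + (2 + 75816 + 2655952)) = sqrt(-234026 + 2731770) = sqrt(2497744) = 4*sqrt(156109)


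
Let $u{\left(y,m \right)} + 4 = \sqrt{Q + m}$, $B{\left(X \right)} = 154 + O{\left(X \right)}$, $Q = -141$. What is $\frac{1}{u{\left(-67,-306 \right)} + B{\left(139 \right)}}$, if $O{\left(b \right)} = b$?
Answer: $\frac{289}{83968} - \frac{i \sqrt{447}}{83968} \approx 0.0034418 - 0.00025179 i$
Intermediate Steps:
$B{\left(X \right)} = 154 + X$
$u{\left(y,m \right)} = -4 + \sqrt{-141 + m}$
$\frac{1}{u{\left(-67,-306 \right)} + B{\left(139 \right)}} = \frac{1}{\left(-4 + \sqrt{-141 - 306}\right) + \left(154 + 139\right)} = \frac{1}{\left(-4 + \sqrt{-447}\right) + 293} = \frac{1}{\left(-4 + i \sqrt{447}\right) + 293} = \frac{1}{289 + i \sqrt{447}}$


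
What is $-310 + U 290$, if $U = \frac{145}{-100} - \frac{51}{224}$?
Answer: $- \frac{89211}{112} \approx -796.53$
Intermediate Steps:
$U = - \frac{1879}{1120}$ ($U = 145 \left(- \frac{1}{100}\right) - \frac{51}{224} = - \frac{29}{20} - \frac{51}{224} = - \frac{1879}{1120} \approx -1.6777$)
$-310 + U 290 = -310 - \frac{54491}{112} = - \frac{89211}{112}$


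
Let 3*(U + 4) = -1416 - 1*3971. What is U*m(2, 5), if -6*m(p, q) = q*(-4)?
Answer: -53990/9 ≈ -5998.9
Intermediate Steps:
m(p, q) = 2*q/3 (m(p, q) = -q*(-4)/6 = -(-2)*q/3 = 2*q/3)
U = -5399/3 (U = -4 + (-1416 - 1*3971)/3 = -4 + (-1416 - 3971)/3 = -4 + (1/3)*(-5387) = -4 - 5387/3 = -5399/3 ≈ -1799.7)
U*m(2, 5) = -10798*5/9 = -5399/3*10/3 = -53990/9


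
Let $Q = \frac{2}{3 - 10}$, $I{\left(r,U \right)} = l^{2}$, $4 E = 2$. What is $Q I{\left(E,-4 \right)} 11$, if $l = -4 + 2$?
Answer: $- \frac{88}{7} \approx -12.571$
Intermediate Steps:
$l = -2$
$E = \frac{1}{2}$ ($E = \frac{1}{4} \cdot 2 = \frac{1}{2} \approx 0.5$)
$I{\left(r,U \right)} = 4$ ($I{\left(r,U \right)} = \left(-2\right)^{2} = 4$)
$Q = - \frac{2}{7}$ ($Q = \frac{2}{3 - 10} = \frac{2}{-7} = 2 \left(- \frac{1}{7}\right) = - \frac{2}{7} \approx -0.28571$)
$Q I{\left(E,-4 \right)} 11 = \left(- \frac{2}{7}\right) 4 \cdot 11 = \left(- \frac{8}{7}\right) 11 = - \frac{88}{7}$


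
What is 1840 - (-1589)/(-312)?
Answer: 572491/312 ≈ 1834.9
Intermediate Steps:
1840 - (-1589)/(-312) = 1840 - (-1589)*(-1)/312 = 1840 - 1*1589/312 = 1840 - 1589/312 = 572491/312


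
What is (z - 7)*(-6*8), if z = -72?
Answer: 3792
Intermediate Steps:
(z - 7)*(-6*8) = (-72 - 7)*(-6*8) = -79*(-48) = 3792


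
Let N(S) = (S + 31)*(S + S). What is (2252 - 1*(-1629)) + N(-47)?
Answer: 5385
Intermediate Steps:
N(S) = 2*S*(31 + S) (N(S) = (31 + S)*(2*S) = 2*S*(31 + S))
(2252 - 1*(-1629)) + N(-47) = (2252 - 1*(-1629)) + 2*(-47)*(31 - 47) = (2252 + 1629) + 2*(-47)*(-16) = 3881 + 1504 = 5385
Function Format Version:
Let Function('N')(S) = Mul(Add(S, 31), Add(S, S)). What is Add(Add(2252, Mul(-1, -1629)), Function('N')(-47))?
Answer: 5385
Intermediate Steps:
Function('N')(S) = Mul(2, S, Add(31, S)) (Function('N')(S) = Mul(Add(31, S), Mul(2, S)) = Mul(2, S, Add(31, S)))
Add(Add(2252, Mul(-1, -1629)), Function('N')(-47)) = Add(Add(2252, Mul(-1, -1629)), Mul(2, -47, Add(31, -47))) = Add(Add(2252, 1629), Mul(2, -47, -16)) = Add(3881, 1504) = 5385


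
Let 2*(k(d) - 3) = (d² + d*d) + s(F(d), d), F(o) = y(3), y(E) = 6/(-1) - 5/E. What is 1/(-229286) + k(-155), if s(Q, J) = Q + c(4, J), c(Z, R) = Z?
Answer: 8263295474/343929 ≈ 24026.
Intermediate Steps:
y(E) = -6 - 5/E (y(E) = 6*(-1) - 5/E = -6 - 5/E)
F(o) = -23/3 (F(o) = -6 - 5/3 = -23/3)
s(Q, J) = 4 + Q (s(Q, J) = Q + 4 = 4 + Q)
k(d) = 7/6 + d² (k(d) = 3 + ((d² + d*d) + (4 - 23/3))/2 = 3 + ((d² + d²) - 11/3)/2 = 3 + (2*d² - 11/3)/2 = 3 + (-11/3 + 2*d²)/2 = 3 + (-11/6 + d²) = 7/6 + d²)
1/(-229286) + k(-155) = 1/(-229286) + (7/6 + (-155)²) = -1/229286 + (7/6 + 24025) = -1/229286 + 144157/6 = 8263295474/343929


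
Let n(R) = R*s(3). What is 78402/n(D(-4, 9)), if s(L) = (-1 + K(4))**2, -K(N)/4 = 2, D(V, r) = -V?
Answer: 13067/54 ≈ 241.98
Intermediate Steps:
K(N) = -8 (K(N) = -4*2 = -8)
s(L) = 81 (s(L) = (-1 - 8)**2 = (-9)**2 = 81)
n(R) = 81*R (n(R) = R*81 = 81*R)
78402/n(D(-4, 9)) = 78402/((81*(-1*(-4)))) = 78402/((81*4)) = 78402/324 = 78402*(1/324) = 13067/54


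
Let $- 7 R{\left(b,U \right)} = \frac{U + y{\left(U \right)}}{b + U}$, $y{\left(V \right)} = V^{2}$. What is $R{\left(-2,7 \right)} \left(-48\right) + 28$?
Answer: $\frac{524}{5} \approx 104.8$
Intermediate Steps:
$R{\left(b,U \right)} = - \frac{U + U^{2}}{7 \left(U + b\right)}$ ($R{\left(b,U \right)} = - \frac{\left(U + U^{2}\right) \frac{1}{b + U}}{7} = - \frac{\left(U + U^{2}\right) \frac{1}{U + b}}{7} = - \frac{\frac{1}{U + b} \left(U + U^{2}\right)}{7} = - \frac{U + U^{2}}{7 \left(U + b\right)}$)
$R{\left(-2,7 \right)} \left(-48\right) + 28 = \frac{1}{7} \cdot 7 \frac{1}{7 - 2} \left(-1 - 7\right) \left(-48\right) + 28 = \frac{1}{7} \cdot 7 \cdot \frac{1}{5} \left(-1 - 7\right) \left(-48\right) + 28 = \frac{1}{7} \cdot 7 \cdot \frac{1}{5} \left(-8\right) \left(-48\right) + 28 = \left(- \frac{8}{5}\right) \left(-48\right) + 28 = \frac{384}{5} + 28 = \frac{524}{5}$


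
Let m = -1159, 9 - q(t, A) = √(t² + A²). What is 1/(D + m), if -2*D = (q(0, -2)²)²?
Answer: -2/4719 ≈ -0.00042382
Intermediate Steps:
q(t, A) = 9 - √(A² + t²) (q(t, A) = 9 - √(t² + A²) = 9 - √(A² + t²))
D = -2401/2 (D = -(9 - √((-2)² + 0²))⁴/2 = -(9 - √(4 + 0))⁴/2 = -(9 - √4)⁴/2 = -(9 - 1*2)⁴/2 = -(9 - 2)⁴/2 = -(7²)²/2 = -½*49² = -½*2401 = -2401/2 ≈ -1200.5)
1/(D + m) = 1/(-2401/2 - 1159) = 1/(-4719/2) = -2/4719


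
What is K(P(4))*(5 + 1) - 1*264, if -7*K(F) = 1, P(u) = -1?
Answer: -1854/7 ≈ -264.86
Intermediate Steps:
K(F) = -1/7 (K(F) = -1/7*1 = -1/7)
K(P(4))*(5 + 1) - 1*264 = -(5 + 1)/7 - 1*264 = -1/7*6 - 264 = -6/7 - 264 = -1854/7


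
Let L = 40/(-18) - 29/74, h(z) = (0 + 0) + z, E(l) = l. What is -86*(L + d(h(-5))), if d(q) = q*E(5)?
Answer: 790813/333 ≈ 2374.8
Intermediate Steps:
h(z) = z (h(z) = 0 + z = z)
d(q) = 5*q (d(q) = q*5 = 5*q)
L = -1741/666 (L = 40*(-1/18) - 29*1/74 = -20/9 - 29/74 = -1741/666 ≈ -2.6141)
-86*(L + d(h(-5))) = -86*(-1741/666 + 5*(-5)) = -86*(-1741/666 - 25) = -86*(-18391/666) = 790813/333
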